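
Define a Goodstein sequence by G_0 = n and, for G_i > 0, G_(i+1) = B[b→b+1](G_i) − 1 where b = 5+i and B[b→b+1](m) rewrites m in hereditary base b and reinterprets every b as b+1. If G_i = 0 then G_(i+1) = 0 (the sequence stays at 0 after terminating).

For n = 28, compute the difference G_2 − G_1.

i=0: 28 = 5^2 + 3 (b=5); 5→6: 6^2 + 3 = 39; 39−1 = 38
i=1: 38 = 6^2 + 2 (b=6); 6→7: 7^2 + 2 = 51; 51−1 = 50

12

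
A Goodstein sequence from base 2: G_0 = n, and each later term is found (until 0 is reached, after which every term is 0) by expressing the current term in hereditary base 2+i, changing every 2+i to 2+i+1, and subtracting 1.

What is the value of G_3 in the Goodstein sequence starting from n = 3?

2

base 2: 3 = 2 + 1; at 3: 3 + 1 = 4; next = 3
base 3: 3 = 3; at 4: 4 = 4; next = 3
base 4: 3 = 3; at 5: 3 = 3; next = 2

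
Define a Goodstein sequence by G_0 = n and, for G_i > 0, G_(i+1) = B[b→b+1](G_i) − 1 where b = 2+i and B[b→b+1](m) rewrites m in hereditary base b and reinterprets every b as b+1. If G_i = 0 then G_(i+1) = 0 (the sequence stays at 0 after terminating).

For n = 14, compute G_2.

1281

[0] 14 ≡ 2^(2 + 1) + 2^2 + 2 (base 2). Lift 3: 111. −1: 110.
[1] 110 ≡ 3^(3 + 1) + 3^3 + 2 (base 3). Lift 4: 1282. −1: 1281.
[2] 1281 ≡ 4^(4 + 1) + 4^4 + 1 (base 4). Lift 5: 18751. −1: 18750.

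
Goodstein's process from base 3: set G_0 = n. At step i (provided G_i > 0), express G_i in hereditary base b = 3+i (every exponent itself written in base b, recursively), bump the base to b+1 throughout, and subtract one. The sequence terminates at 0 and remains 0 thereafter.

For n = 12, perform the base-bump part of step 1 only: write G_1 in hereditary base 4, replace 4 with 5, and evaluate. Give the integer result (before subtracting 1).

28

base 3: 12 = 3^2 + 3; at 4: 4^2 + 4 = 20; next = 19
base 4: 19 = 4^2 + 3; at 5: 5^2 + 3 = 28; next = 27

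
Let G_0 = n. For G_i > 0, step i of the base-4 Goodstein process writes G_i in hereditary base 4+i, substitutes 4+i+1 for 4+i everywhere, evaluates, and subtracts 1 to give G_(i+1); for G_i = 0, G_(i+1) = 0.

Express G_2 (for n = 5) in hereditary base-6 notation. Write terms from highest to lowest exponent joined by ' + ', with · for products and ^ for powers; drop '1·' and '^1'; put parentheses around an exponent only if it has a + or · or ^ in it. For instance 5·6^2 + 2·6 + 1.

5

5 —HB4→ 4 + 1 —bump→ 5 + 1 = 6 —(−1)→ 5
5 —HB5→ 5 —bump→ 6 = 6 —(−1)→ 5
5 —HB6→ 5 —bump→ 5 = 5 —(−1)→ 4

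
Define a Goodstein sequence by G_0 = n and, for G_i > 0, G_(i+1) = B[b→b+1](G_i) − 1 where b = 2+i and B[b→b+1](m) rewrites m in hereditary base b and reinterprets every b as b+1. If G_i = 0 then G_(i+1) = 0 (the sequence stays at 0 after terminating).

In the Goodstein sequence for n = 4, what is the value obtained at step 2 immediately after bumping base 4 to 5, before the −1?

61

base 2: 4 = 2^2; at 3: 3^3 = 27; next = 26
base 3: 26 = 2·3^2 + 2·3 + 2; at 4: 2·4^2 + 2·4 + 2 = 42; next = 41
base 4: 41 = 2·4^2 + 2·4 + 1; at 5: 2·5^2 + 2·5 + 1 = 61; next = 60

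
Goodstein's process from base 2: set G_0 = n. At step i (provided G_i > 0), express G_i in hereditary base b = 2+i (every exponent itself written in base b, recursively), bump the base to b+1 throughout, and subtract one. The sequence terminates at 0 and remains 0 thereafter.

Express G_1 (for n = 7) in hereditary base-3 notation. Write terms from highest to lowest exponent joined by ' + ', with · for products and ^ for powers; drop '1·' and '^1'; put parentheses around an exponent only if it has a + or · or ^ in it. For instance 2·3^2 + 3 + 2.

[0] 7 ≡ 2^2 + 2 + 1 (base 2). Lift 3: 31. −1: 30.
[1] 30 ≡ 3^3 + 3 (base 3). Lift 4: 260. −1: 259.

3^3 + 3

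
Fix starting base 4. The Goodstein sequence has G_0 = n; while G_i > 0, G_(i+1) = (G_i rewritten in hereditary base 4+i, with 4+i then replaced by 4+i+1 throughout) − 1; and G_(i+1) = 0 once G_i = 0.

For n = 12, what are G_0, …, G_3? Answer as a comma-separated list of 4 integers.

12, 14, 15, 16

[0] 12 ≡ 3·4 (base 4). Lift 5: 15. −1: 14.
[1] 14 ≡ 2·5 + 4 (base 5). Lift 6: 16. −1: 15.
[2] 15 ≡ 2·6 + 3 (base 6). Lift 7: 17. −1: 16.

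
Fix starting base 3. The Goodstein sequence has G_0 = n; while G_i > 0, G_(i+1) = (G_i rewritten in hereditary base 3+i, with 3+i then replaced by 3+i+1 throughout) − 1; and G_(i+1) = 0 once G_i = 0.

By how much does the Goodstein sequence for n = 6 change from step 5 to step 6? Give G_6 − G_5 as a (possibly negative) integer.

i=0: 6 = 2·3 (b=3); 3→4: 2·4 = 8; 8−1 = 7
i=1: 7 = 4 + 3 (b=4); 4→5: 5 + 3 = 8; 8−1 = 7
i=2: 7 = 5 + 2 (b=5); 5→6: 6 + 2 = 8; 8−1 = 7
i=3: 7 = 6 + 1 (b=6); 6→7: 7 + 1 = 8; 8−1 = 7
i=4: 7 = 7 (b=7); 7→8: 8 = 8; 8−1 = 7
i=5: 7 = 7 (b=8); 8→9: 7 = 7; 7−1 = 6

-1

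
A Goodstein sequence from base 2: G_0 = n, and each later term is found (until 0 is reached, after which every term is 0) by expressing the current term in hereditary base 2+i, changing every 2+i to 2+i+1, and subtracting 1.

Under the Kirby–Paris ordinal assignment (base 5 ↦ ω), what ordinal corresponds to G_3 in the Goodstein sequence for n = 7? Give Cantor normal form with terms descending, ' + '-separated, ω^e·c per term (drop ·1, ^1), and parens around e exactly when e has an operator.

ω^ω + 2

G_0=7  [base 2] 2^2 + 2 + 1  →[2↦3]→  3^3 + 3 + 1 = 31  −1 ⇒ G_1=30
G_1=30  [base 3] 3^3 + 3  →[3↦4]→  4^4 + 4 = 260  −1 ⇒ G_2=259
G_2=259  [base 4] 4^4 + 3  →[4↦5]→  5^5 + 3 = 3128  −1 ⇒ G_3=3127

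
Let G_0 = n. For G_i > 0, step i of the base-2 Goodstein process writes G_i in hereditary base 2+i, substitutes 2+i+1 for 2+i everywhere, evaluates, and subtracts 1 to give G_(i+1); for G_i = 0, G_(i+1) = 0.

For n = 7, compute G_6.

16777215

[0] 7 ≡ 2^2 + 2 + 1 (base 2). Lift 3: 31. −1: 30.
[1] 30 ≡ 3^3 + 3 (base 3). Lift 4: 260. −1: 259.
[2] 259 ≡ 4^4 + 3 (base 4). Lift 5: 3128. −1: 3127.
[3] 3127 ≡ 5^5 + 2 (base 5). Lift 6: 46658. −1: 46657.
[4] 46657 ≡ 6^6 + 1 (base 6). Lift 7: 823544. −1: 823543.
[5] 823543 ≡ 7^7 (base 7). Lift 8: 16777216. −1: 16777215.
[6] 16777215 ≡ 7·8^7 + 7·8^6 + 7·8^5 + 7·8^4 + 7·8^3 + 7·8^2 + 7·8 + 7 (base 8). Lift 9: 37665880. −1: 37665879.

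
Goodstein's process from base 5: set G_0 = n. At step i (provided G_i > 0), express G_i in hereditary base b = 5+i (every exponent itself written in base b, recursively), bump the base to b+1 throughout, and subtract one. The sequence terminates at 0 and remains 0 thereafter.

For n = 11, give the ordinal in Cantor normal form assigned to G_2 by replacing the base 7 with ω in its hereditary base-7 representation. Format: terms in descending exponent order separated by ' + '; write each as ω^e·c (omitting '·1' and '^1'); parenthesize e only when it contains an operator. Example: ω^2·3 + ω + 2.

ω + 6

step 0: 11 = 2·5 + 1; sub 6 for 5: 2·6 + 1; = 13; G_1 = 13−1 = 12
step 1: 12 = 2·6; sub 7 for 6: 2·7; = 14; G_2 = 14−1 = 13
step 2: 13 = 7 + 6; sub 8 for 7: 8 + 6; = 14; G_3 = 14−1 = 13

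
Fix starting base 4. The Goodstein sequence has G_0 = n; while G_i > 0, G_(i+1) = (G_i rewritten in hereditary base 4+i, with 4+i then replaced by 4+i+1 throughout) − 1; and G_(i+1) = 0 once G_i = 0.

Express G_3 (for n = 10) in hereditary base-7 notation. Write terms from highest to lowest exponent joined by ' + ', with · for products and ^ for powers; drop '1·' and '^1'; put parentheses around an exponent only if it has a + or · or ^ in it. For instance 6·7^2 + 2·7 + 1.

step 0: 10 = 2·4 + 2; sub 5 for 4: 2·5 + 2; = 12; G_1 = 12−1 = 11
step 1: 11 = 2·5 + 1; sub 6 for 5: 2·6 + 1; = 13; G_2 = 13−1 = 12
step 2: 12 = 2·6; sub 7 for 6: 2·7; = 14; G_3 = 14−1 = 13
step 3: 13 = 7 + 6; sub 8 for 7: 8 + 6; = 14; G_4 = 14−1 = 13

7 + 6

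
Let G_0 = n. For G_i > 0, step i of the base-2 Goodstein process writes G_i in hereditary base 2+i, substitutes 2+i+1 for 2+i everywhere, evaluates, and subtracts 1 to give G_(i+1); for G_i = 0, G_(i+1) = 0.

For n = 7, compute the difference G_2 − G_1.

[0] 7 ≡ 2^2 + 2 + 1 (base 2). Lift 3: 31. −1: 30.
[1] 30 ≡ 3^3 + 3 (base 3). Lift 4: 260. −1: 259.

229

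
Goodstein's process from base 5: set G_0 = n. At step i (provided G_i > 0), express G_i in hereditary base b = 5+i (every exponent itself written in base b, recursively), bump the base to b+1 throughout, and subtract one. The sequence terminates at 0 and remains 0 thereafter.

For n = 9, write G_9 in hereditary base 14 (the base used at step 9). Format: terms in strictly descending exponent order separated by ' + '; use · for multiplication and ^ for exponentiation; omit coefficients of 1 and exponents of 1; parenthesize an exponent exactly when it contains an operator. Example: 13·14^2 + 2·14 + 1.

G_0=9  [base 5] 5 + 4  →[5↦6]→  6 + 4 = 10  −1 ⇒ G_1=9
G_1=9  [base 6] 6 + 3  →[6↦7]→  7 + 3 = 10  −1 ⇒ G_2=9
G_2=9  [base 7] 7 + 2  →[7↦8]→  8 + 2 = 10  −1 ⇒ G_3=9
G_3=9  [base 8] 8 + 1  →[8↦9]→  9 + 1 = 10  −1 ⇒ G_4=9
G_4=9  [base 9] 9  →[9↦10]→  10 = 10  −1 ⇒ G_5=9
G_5=9  [base 10] 9  →[10↦11]→  9 = 9  −1 ⇒ G_6=8
G_6=8  [base 11] 8  →[11↦12]→  8 = 8  −1 ⇒ G_7=7
G_7=7  [base 12] 7  →[12↦13]→  7 = 7  −1 ⇒ G_8=6
G_8=6  [base 13] 6  →[13↦14]→  6 = 6  −1 ⇒ G_9=5

5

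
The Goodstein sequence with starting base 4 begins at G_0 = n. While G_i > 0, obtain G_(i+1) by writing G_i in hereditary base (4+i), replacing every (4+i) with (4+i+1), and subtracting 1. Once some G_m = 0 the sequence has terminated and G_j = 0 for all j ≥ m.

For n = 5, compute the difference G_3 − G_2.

-1

G_0=5  [base 4] 4 + 1  →[4↦5]→  5 + 1 = 6  −1 ⇒ G_1=5
G_1=5  [base 5] 5  →[5↦6]→  6 = 6  −1 ⇒ G_2=5
G_2=5  [base 6] 5  →[6↦7]→  5 = 5  −1 ⇒ G_3=4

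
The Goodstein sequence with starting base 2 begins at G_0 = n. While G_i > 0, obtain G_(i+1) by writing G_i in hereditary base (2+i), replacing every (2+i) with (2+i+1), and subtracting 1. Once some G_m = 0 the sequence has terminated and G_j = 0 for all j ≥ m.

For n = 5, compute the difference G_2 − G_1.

228

(0) 5|_2 = 2^2 + 1 ↦ 3^3 + 1|_3 = 28 ⇒ 27
(1) 27|_3 = 3^3 ↦ 4^4|_4 = 256 ⇒ 255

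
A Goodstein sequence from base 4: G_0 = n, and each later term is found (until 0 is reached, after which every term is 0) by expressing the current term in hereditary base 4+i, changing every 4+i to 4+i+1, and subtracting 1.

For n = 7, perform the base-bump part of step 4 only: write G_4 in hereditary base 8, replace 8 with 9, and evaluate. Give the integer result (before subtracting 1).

(0) 7|_4 = 4 + 3 ↦ 5 + 3|_5 = 8 ⇒ 7
(1) 7|_5 = 5 + 2 ↦ 6 + 2|_6 = 8 ⇒ 7
(2) 7|_6 = 6 + 1 ↦ 7 + 1|_7 = 8 ⇒ 7
(3) 7|_7 = 7 ↦ 8|_8 = 8 ⇒ 7
(4) 7|_8 = 7 ↦ 7|_9 = 7 ⇒ 6

7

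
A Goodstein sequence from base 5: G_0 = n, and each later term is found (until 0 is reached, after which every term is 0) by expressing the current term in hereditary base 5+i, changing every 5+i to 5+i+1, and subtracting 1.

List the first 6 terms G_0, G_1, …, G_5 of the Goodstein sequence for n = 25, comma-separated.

i=0: 25 = 5^2 (b=5); 5→6: 6^2 = 36; 36−1 = 35
i=1: 35 = 5·6 + 5 (b=6); 6→7: 5·7 + 5 = 40; 40−1 = 39
i=2: 39 = 5·7 + 4 (b=7); 7→8: 5·8 + 4 = 44; 44−1 = 43
i=3: 43 = 5·8 + 3 (b=8); 8→9: 5·9 + 3 = 48; 48−1 = 47
i=4: 47 = 5·9 + 2 (b=9); 9→10: 5·10 + 2 = 52; 52−1 = 51

25, 35, 39, 43, 47, 51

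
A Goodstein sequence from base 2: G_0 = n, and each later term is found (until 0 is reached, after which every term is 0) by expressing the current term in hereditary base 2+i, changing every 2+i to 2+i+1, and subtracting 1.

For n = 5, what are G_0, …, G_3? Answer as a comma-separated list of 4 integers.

5, 27, 255, 467

G_0=5  [base 2] 2^2 + 1  →[2↦3]→  3^3 + 1 = 28  −1 ⇒ G_1=27
G_1=27  [base 3] 3^3  →[3↦4]→  4^4 = 256  −1 ⇒ G_2=255
G_2=255  [base 4] 3·4^3 + 3·4^2 + 3·4 + 3  →[4↦5]→  3·5^3 + 3·5^2 + 3·5 + 3 = 468  −1 ⇒ G_3=467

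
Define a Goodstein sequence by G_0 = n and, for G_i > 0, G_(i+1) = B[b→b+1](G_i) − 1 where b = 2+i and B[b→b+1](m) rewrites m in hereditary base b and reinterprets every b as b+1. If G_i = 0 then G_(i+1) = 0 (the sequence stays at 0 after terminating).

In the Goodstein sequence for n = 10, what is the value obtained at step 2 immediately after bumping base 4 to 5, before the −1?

10 —HB2→ 2^(2 + 1) + 2 —bump→ 3^(3 + 1) + 3 = 84 —(−1)→ 83
83 —HB3→ 3^(3 + 1) + 2 —bump→ 4^(4 + 1) + 2 = 1026 —(−1)→ 1025
1025 —HB4→ 4^(4 + 1) + 1 —bump→ 5^(5 + 1) + 1 = 15626 —(−1)→ 15625

15626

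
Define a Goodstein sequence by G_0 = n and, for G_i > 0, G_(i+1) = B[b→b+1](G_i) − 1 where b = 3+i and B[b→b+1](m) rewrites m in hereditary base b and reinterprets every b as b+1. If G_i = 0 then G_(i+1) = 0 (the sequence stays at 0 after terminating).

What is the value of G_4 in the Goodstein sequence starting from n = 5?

G_0=5  [base 3] 3 + 2  →[3↦4]→  4 + 2 = 6  −1 ⇒ G_1=5
G_1=5  [base 4] 4 + 1  →[4↦5]→  5 + 1 = 6  −1 ⇒ G_2=5
G_2=5  [base 5] 5  →[5↦6]→  6 = 6  −1 ⇒ G_3=5
G_3=5  [base 6] 5  →[6↦7]→  5 = 5  −1 ⇒ G_4=4

4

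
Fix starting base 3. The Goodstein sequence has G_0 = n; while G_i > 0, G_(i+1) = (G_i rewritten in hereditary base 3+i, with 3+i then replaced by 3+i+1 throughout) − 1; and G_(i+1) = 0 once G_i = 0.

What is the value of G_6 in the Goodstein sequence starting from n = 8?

i=0: 8 = 2·3 + 2 (b=3); 3→4: 2·4 + 2 = 10; 10−1 = 9
i=1: 9 = 2·4 + 1 (b=4); 4→5: 2·5 + 1 = 11; 11−1 = 10
i=2: 10 = 2·5 (b=5); 5→6: 2·6 = 12; 12−1 = 11
i=3: 11 = 6 + 5 (b=6); 6→7: 7 + 5 = 12; 12−1 = 11
i=4: 11 = 7 + 4 (b=7); 7→8: 8 + 4 = 12; 12−1 = 11
i=5: 11 = 8 + 3 (b=8); 8→9: 9 + 3 = 12; 12−1 = 11

11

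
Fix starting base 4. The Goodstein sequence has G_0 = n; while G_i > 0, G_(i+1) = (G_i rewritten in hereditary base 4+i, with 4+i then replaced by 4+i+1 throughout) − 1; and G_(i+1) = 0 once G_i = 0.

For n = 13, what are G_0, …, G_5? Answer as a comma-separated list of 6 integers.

i=0: 13 = 3·4 + 1 (b=4); 4→5: 3·5 + 1 = 16; 16−1 = 15
i=1: 15 = 3·5 (b=5); 5→6: 3·6 = 18; 18−1 = 17
i=2: 17 = 2·6 + 5 (b=6); 6→7: 2·7 + 5 = 19; 19−1 = 18
i=3: 18 = 2·7 + 4 (b=7); 7→8: 2·8 + 4 = 20; 20−1 = 19
i=4: 19 = 2·8 + 3 (b=8); 8→9: 2·9 + 3 = 21; 21−1 = 20

13, 15, 17, 18, 19, 20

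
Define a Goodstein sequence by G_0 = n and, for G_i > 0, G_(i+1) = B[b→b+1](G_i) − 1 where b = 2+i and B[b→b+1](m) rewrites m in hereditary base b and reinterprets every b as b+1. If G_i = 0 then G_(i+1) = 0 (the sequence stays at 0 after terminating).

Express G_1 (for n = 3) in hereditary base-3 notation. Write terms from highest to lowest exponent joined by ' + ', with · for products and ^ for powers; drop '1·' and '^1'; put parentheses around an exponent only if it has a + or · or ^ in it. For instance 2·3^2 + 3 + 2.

3

3 —HB2→ 2 + 1 —bump→ 3 + 1 = 4 —(−1)→ 3
3 —HB3→ 3 —bump→ 4 = 4 —(−1)→ 3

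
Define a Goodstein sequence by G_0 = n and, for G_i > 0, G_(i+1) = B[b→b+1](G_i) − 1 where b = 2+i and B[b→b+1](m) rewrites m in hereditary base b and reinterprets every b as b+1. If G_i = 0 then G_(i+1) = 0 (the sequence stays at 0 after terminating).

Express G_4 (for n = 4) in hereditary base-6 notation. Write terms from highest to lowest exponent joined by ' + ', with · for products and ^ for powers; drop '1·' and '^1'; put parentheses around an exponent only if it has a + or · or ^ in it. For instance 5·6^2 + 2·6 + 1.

step 0: 4 = 2^2; sub 3 for 2: 3^3; = 27; G_1 = 27−1 = 26
step 1: 26 = 2·3^2 + 2·3 + 2; sub 4 for 3: 2·4^2 + 2·4 + 2; = 42; G_2 = 42−1 = 41
step 2: 41 = 2·4^2 + 2·4 + 1; sub 5 for 4: 2·5^2 + 2·5 + 1; = 61; G_3 = 61−1 = 60
step 3: 60 = 2·5^2 + 2·5; sub 6 for 5: 2·6^2 + 2·6; = 84; G_4 = 84−1 = 83
step 4: 83 = 2·6^2 + 6 + 5; sub 7 for 6: 2·7^2 + 7 + 5; = 110; G_5 = 110−1 = 109

2·6^2 + 6 + 5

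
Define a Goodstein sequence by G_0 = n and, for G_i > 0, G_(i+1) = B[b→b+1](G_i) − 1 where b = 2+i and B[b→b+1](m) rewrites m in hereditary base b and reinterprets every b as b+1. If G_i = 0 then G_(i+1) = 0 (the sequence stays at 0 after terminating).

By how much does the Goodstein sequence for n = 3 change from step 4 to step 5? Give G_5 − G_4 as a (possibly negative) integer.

-1

base 2: 3 = 2 + 1; at 3: 3 + 1 = 4; next = 3
base 3: 3 = 3; at 4: 4 = 4; next = 3
base 4: 3 = 3; at 5: 3 = 3; next = 2
base 5: 2 = 2; at 6: 2 = 2; next = 1
base 6: 1 = 1; at 7: 1 = 1; next = 0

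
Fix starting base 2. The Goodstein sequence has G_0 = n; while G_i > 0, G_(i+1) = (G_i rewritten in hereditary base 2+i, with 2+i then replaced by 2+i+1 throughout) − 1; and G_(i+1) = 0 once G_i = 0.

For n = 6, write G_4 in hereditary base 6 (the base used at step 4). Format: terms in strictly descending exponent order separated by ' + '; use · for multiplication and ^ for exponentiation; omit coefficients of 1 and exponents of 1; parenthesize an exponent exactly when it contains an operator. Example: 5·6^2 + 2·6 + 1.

5·6^5 + 5·6^4 + 5·6^3 + 5·6^2 + 5·6 + 5

[0] 6 ≡ 2^2 + 2 (base 2). Lift 3: 30. −1: 29.
[1] 29 ≡ 3^3 + 2 (base 3). Lift 4: 258. −1: 257.
[2] 257 ≡ 4^4 + 1 (base 4). Lift 5: 3126. −1: 3125.
[3] 3125 ≡ 5^5 (base 5). Lift 6: 46656. −1: 46655.
[4] 46655 ≡ 5·6^5 + 5·6^4 + 5·6^3 + 5·6^2 + 5·6 + 5 (base 6). Lift 7: 98040. −1: 98039.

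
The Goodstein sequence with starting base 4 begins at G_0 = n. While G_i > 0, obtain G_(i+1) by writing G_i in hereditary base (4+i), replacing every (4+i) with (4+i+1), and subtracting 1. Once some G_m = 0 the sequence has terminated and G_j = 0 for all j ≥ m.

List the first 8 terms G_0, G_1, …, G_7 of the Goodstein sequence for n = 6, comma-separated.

6, 6, 6, 6, 5, 4, 3, 2

G_0 = 6. HB_4(6) = 4 + 2. Bump = 7. G_1 = 6.
G_1 = 6. HB_5(6) = 5 + 1. Bump = 7. G_2 = 6.
G_2 = 6. HB_6(6) = 6. Bump = 7. G_3 = 6.
G_3 = 6. HB_7(6) = 6. Bump = 6. G_4 = 5.
G_4 = 5. HB_8(5) = 5. Bump = 5. G_5 = 4.
G_5 = 4. HB_9(4) = 4. Bump = 4. G_6 = 3.
G_6 = 3. HB_10(3) = 3. Bump = 3. G_7 = 2.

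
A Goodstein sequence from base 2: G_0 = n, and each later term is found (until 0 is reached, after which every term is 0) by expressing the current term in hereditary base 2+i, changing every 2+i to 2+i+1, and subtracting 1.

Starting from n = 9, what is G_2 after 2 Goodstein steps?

9 —HB2→ 2^(2 + 1) + 1 —bump→ 3^(3 + 1) + 1 = 82 —(−1)→ 81
81 —HB3→ 3^(3 + 1) —bump→ 4^(4 + 1) = 1024 —(−1)→ 1023
1023 —HB4→ 3·4^4 + 3·4^3 + 3·4^2 + 3·4 + 3 —bump→ 3·5^5 + 3·5^3 + 3·5^2 + 3·5 + 3 = 9843 —(−1)→ 9842

1023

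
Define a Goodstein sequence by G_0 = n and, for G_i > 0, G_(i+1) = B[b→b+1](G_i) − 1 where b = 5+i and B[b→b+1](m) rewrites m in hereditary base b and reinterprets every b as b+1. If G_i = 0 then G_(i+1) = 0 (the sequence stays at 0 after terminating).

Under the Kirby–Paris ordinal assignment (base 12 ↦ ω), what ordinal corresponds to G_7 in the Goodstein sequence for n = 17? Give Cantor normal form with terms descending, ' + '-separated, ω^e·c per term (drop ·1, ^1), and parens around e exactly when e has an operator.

i=0: 17 = 3·5 + 2 (b=5); 5→6: 3·6 + 2 = 20; 20−1 = 19
i=1: 19 = 3·6 + 1 (b=6); 6→7: 3·7 + 1 = 22; 22−1 = 21
i=2: 21 = 3·7 (b=7); 7→8: 3·8 = 24; 24−1 = 23
i=3: 23 = 2·8 + 7 (b=8); 8→9: 2·9 + 7 = 25; 25−1 = 24
i=4: 24 = 2·9 + 6 (b=9); 9→10: 2·10 + 6 = 26; 26−1 = 25
i=5: 25 = 2·10 + 5 (b=10); 10→11: 2·11 + 5 = 27; 27−1 = 26
i=6: 26 = 2·11 + 4 (b=11); 11→12: 2·12 + 4 = 28; 28−1 = 27
i=7: 27 = 2·12 + 3 (b=12); 12→13: 2·13 + 3 = 29; 29−1 = 28

ω·2 + 3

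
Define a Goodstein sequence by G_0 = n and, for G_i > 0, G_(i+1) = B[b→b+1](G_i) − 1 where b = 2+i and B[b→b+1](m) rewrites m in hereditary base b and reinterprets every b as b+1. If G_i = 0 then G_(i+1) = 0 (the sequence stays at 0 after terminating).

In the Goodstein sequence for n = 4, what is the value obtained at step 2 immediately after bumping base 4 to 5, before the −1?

61

base 2: 4 = 2^2; at 3: 3^3 = 27; next = 26
base 3: 26 = 2·3^2 + 2·3 + 2; at 4: 2·4^2 + 2·4 + 2 = 42; next = 41
base 4: 41 = 2·4^2 + 2·4 + 1; at 5: 2·5^2 + 2·5 + 1 = 61; next = 60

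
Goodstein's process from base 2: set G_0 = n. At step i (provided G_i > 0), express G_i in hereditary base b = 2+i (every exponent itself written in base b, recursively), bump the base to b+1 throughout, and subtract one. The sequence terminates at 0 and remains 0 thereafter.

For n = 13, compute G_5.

G_0 = 13. HB_2(13) = 2^(2 + 1) + 2^2 + 1. Bump = 109. G_1 = 108.
G_1 = 108. HB_3(108) = 3^(3 + 1) + 3^3. Bump = 1280. G_2 = 1279.
G_2 = 1279. HB_4(1279) = 4^(4 + 1) + 3·4^3 + 3·4^2 + 3·4 + 3. Bump = 16093. G_3 = 16092.
G_3 = 16092. HB_5(16092) = 5^(5 + 1) + 3·5^3 + 3·5^2 + 3·5 + 2. Bump = 280712. G_4 = 280711.
G_4 = 280711. HB_6(280711) = 6^(6 + 1) + 3·6^3 + 3·6^2 + 3·6 + 1. Bump = 5765999. G_5 = 5765998.
G_5 = 5765998. HB_7(5765998) = 7^(7 + 1) + 3·7^3 + 3·7^2 + 3·7. Bump = 134219480. G_6 = 134219479.

5765998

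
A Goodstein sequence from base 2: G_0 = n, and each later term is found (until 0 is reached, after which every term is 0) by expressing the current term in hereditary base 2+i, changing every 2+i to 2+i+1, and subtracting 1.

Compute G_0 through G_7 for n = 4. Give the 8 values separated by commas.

base 2: 4 = 2^2; at 3: 3^3 = 27; next = 26
base 3: 26 = 2·3^2 + 2·3 + 2; at 4: 2·4^2 + 2·4 + 2 = 42; next = 41
base 4: 41 = 2·4^2 + 2·4 + 1; at 5: 2·5^2 + 2·5 + 1 = 61; next = 60
base 5: 60 = 2·5^2 + 2·5; at 6: 2·6^2 + 2·6 = 84; next = 83
base 6: 83 = 2·6^2 + 6 + 5; at 7: 2·7^2 + 7 + 5 = 110; next = 109
base 7: 109 = 2·7^2 + 7 + 4; at 8: 2·8^2 + 8 + 4 = 140; next = 139
base 8: 139 = 2·8^2 + 8 + 3; at 9: 2·9^2 + 9 + 3 = 174; next = 173

4, 26, 41, 60, 83, 109, 139, 173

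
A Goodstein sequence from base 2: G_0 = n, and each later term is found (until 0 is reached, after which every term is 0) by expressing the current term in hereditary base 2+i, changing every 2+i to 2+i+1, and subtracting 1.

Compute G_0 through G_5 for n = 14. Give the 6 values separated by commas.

i=0: 14 = 2^(2 + 1) + 2^2 + 2 (b=2); 2→3: 3^(3 + 1) + 3^3 + 3 = 111; 111−1 = 110
i=1: 110 = 3^(3 + 1) + 3^3 + 2 (b=3); 3→4: 4^(4 + 1) + 4^4 + 2 = 1282; 1282−1 = 1281
i=2: 1281 = 4^(4 + 1) + 4^4 + 1 (b=4); 4→5: 5^(5 + 1) + 5^5 + 1 = 18751; 18751−1 = 18750
i=3: 18750 = 5^(5 + 1) + 5^5 (b=5); 5→6: 6^(6 + 1) + 6^6 = 326592; 326592−1 = 326591
i=4: 326591 = 6^(6 + 1) + 5·6^5 + 5·6^4 + 5·6^3 + 5·6^2 + 5·6 + 5 (b=6); 6→7: 7^(7 + 1) + 5·7^5 + 5·7^4 + 5·7^3 + 5·7^2 + 5·7 + 5 = 5862841; 5862841−1 = 5862840

14, 110, 1281, 18750, 326591, 5862840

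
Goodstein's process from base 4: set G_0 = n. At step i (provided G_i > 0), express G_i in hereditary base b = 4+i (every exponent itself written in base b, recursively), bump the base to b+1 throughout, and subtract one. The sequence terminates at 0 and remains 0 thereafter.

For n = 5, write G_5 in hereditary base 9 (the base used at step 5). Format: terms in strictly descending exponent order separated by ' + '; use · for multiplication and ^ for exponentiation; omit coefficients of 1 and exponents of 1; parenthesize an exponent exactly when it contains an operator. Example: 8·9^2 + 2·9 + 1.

[0] 5 ≡ 4 + 1 (base 4). Lift 5: 6. −1: 5.
[1] 5 ≡ 5 (base 5). Lift 6: 6. −1: 5.
[2] 5 ≡ 5 (base 6). Lift 7: 5. −1: 4.
[3] 4 ≡ 4 (base 7). Lift 8: 4. −1: 3.
[4] 3 ≡ 3 (base 8). Lift 9: 3. −1: 2.

2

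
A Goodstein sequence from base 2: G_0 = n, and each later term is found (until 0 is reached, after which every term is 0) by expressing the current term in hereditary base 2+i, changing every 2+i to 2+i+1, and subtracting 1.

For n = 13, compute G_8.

[0] 13 ≡ 2^(2 + 1) + 2^2 + 1 (base 2). Lift 3: 109. −1: 108.
[1] 108 ≡ 3^(3 + 1) + 3^3 (base 3). Lift 4: 1280. −1: 1279.
[2] 1279 ≡ 4^(4 + 1) + 3·4^3 + 3·4^2 + 3·4 + 3 (base 4). Lift 5: 16093. −1: 16092.
[3] 16092 ≡ 5^(5 + 1) + 3·5^3 + 3·5^2 + 3·5 + 2 (base 5). Lift 6: 280712. −1: 280711.
[4] 280711 ≡ 6^(6 + 1) + 3·6^3 + 3·6^2 + 3·6 + 1 (base 6). Lift 7: 5765999. −1: 5765998.
[5] 5765998 ≡ 7^(7 + 1) + 3·7^3 + 3·7^2 + 3·7 (base 7). Lift 8: 134219480. −1: 134219479.
[6] 134219479 ≡ 8^(8 + 1) + 3·8^3 + 3·8^2 + 2·8 + 7 (base 8). Lift 9: 3486786856. −1: 3486786855.
[7] 3486786855 ≡ 9^(9 + 1) + 3·9^3 + 3·9^2 + 2·9 + 6 (base 9). Lift 10: 100000003326. −1: 100000003325.
[8] 100000003325 ≡ 10^(10 + 1) + 3·10^3 + 3·10^2 + 2·10 + 5 (base 10). Lift 11: 3138428381104. −1: 3138428381103.

100000003325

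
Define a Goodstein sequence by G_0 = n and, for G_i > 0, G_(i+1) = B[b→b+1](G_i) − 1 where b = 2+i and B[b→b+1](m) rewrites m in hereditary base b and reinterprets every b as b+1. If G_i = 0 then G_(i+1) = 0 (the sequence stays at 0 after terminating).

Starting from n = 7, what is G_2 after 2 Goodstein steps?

[0] 7 ≡ 2^2 + 2 + 1 (base 2). Lift 3: 31. −1: 30.
[1] 30 ≡ 3^3 + 3 (base 3). Lift 4: 260. −1: 259.
[2] 259 ≡ 4^4 + 3 (base 4). Lift 5: 3128. −1: 3127.

259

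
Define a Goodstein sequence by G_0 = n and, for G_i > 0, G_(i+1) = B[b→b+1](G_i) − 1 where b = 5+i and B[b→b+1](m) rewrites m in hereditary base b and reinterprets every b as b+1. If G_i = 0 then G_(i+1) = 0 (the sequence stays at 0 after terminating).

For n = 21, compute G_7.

37

base 5: 21 = 4·5 + 1; at 6: 4·6 + 1 = 25; next = 24
base 6: 24 = 4·6; at 7: 4·7 = 28; next = 27
base 7: 27 = 3·7 + 6; at 8: 3·8 + 6 = 30; next = 29
base 8: 29 = 3·8 + 5; at 9: 3·9 + 5 = 32; next = 31
base 9: 31 = 3·9 + 4; at 10: 3·10 + 4 = 34; next = 33
base 10: 33 = 3·10 + 3; at 11: 3·11 + 3 = 36; next = 35
base 11: 35 = 3·11 + 2; at 12: 3·12 + 2 = 38; next = 37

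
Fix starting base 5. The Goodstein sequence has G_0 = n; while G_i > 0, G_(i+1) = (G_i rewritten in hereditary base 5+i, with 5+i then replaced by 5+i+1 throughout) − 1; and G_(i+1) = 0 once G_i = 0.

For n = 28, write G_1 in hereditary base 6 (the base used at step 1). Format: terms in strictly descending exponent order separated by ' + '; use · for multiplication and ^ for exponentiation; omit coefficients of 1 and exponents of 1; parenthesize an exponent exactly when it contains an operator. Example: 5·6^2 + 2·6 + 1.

6^2 + 2

G_0=28  [base 5] 5^2 + 3  →[5↦6]→  6^2 + 3 = 39  −1 ⇒ G_1=38
G_1=38  [base 6] 6^2 + 2  →[6↦7]→  7^2 + 2 = 51  −1 ⇒ G_2=50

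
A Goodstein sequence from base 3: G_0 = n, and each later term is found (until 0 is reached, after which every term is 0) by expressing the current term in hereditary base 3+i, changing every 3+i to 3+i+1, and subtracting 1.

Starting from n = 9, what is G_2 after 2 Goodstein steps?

i=0: 9 = 3^2 (b=3); 3→4: 4^2 = 16; 16−1 = 15
i=1: 15 = 3·4 + 3 (b=4); 4→5: 3·5 + 3 = 18; 18−1 = 17
i=2: 17 = 3·5 + 2 (b=5); 5→6: 3·6 + 2 = 20; 20−1 = 19

17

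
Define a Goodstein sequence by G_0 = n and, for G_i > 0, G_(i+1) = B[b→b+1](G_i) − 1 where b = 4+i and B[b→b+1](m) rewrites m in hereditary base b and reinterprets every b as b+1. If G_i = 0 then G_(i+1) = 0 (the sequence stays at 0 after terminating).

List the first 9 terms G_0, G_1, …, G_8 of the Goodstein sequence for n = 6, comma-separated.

6 —HB4→ 4 + 2 —bump→ 5 + 2 = 7 —(−1)→ 6
6 —HB5→ 5 + 1 —bump→ 6 + 1 = 7 —(−1)→ 6
6 —HB6→ 6 —bump→ 7 = 7 —(−1)→ 6
6 —HB7→ 6 —bump→ 6 = 6 —(−1)→ 5
5 —HB8→ 5 —bump→ 5 = 5 —(−1)→ 4
4 —HB9→ 4 —bump→ 4 = 4 —(−1)→ 3
3 —HB10→ 3 —bump→ 3 = 3 —(−1)→ 2
2 —HB11→ 2 —bump→ 2 = 2 —(−1)→ 1

6, 6, 6, 6, 5, 4, 3, 2, 1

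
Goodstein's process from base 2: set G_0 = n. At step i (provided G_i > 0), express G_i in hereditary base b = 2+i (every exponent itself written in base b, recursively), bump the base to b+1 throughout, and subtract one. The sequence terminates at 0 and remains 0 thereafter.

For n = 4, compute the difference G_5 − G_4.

[0] 4 ≡ 2^2 (base 2). Lift 3: 27. −1: 26.
[1] 26 ≡ 2·3^2 + 2·3 + 2 (base 3). Lift 4: 42. −1: 41.
[2] 41 ≡ 2·4^2 + 2·4 + 1 (base 4). Lift 5: 61. −1: 60.
[3] 60 ≡ 2·5^2 + 2·5 (base 5). Lift 6: 84. −1: 83.
[4] 83 ≡ 2·6^2 + 6 + 5 (base 6). Lift 7: 110. −1: 109.

26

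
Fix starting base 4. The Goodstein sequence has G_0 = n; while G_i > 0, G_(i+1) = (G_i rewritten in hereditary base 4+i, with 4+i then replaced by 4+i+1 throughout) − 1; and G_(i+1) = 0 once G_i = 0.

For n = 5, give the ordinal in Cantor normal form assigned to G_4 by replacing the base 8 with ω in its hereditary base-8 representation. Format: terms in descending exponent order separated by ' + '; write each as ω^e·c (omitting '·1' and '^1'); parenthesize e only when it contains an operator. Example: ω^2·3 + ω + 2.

3

base 4: 5 = 4 + 1; at 5: 5 + 1 = 6; next = 5
base 5: 5 = 5; at 6: 6 = 6; next = 5
base 6: 5 = 5; at 7: 5 = 5; next = 4
base 7: 4 = 4; at 8: 4 = 4; next = 3
base 8: 3 = 3; at 9: 3 = 3; next = 2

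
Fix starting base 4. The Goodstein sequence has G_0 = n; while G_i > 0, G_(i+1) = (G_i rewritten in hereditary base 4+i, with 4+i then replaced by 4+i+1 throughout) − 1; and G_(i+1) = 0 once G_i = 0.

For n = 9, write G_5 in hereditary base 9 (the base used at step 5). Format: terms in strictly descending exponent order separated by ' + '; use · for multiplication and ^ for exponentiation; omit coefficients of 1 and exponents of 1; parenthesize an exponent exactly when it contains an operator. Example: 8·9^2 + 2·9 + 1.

9 + 2

[0] 9 ≡ 2·4 + 1 (base 4). Lift 5: 11. −1: 10.
[1] 10 ≡ 2·5 (base 5). Lift 6: 12. −1: 11.
[2] 11 ≡ 6 + 5 (base 6). Lift 7: 12. −1: 11.
[3] 11 ≡ 7 + 4 (base 7). Lift 8: 12. −1: 11.
[4] 11 ≡ 8 + 3 (base 8). Lift 9: 12. −1: 11.
[5] 11 ≡ 9 + 2 (base 9). Lift 10: 12. −1: 11.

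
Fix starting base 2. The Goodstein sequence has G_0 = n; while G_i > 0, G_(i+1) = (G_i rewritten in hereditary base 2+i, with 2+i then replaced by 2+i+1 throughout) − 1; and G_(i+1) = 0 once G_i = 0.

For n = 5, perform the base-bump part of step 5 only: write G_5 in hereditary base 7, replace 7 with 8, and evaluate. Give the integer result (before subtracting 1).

1752

i=0: 5 = 2^2 + 1 (b=2); 2→3: 3^3 + 1 = 28; 28−1 = 27
i=1: 27 = 3^3 (b=3); 3→4: 4^4 = 256; 256−1 = 255
i=2: 255 = 3·4^3 + 3·4^2 + 3·4 + 3 (b=4); 4→5: 3·5^3 + 3·5^2 + 3·5 + 3 = 468; 468−1 = 467
i=3: 467 = 3·5^3 + 3·5^2 + 3·5 + 2 (b=5); 5→6: 3·6^3 + 3·6^2 + 3·6 + 2 = 776; 776−1 = 775
i=4: 775 = 3·6^3 + 3·6^2 + 3·6 + 1 (b=6); 6→7: 3·7^3 + 3·7^2 + 3·7 + 1 = 1198; 1198−1 = 1197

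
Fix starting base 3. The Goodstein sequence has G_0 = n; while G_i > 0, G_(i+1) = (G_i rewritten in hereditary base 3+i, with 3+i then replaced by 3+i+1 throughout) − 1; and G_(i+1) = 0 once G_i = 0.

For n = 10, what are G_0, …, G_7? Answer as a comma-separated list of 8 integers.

G_0 = 10. HB_3(10) = 3^2 + 1. Bump = 17. G_1 = 16.
G_1 = 16. HB_4(16) = 4^2. Bump = 25. G_2 = 24.
G_2 = 24. HB_5(24) = 4·5 + 4. Bump = 28. G_3 = 27.
G_3 = 27. HB_6(27) = 4·6 + 3. Bump = 31. G_4 = 30.
G_4 = 30. HB_7(30) = 4·7 + 2. Bump = 34. G_5 = 33.
G_5 = 33. HB_8(33) = 4·8 + 1. Bump = 37. G_6 = 36.
G_6 = 36. HB_9(36) = 4·9. Bump = 40. G_7 = 39.

10, 16, 24, 27, 30, 33, 36, 39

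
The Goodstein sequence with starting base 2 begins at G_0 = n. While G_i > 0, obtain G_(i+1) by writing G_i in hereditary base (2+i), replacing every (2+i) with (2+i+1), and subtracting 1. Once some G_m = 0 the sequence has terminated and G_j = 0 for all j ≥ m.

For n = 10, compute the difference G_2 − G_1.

942

base 2: 10 = 2^(2 + 1) + 2; at 3: 3^(3 + 1) + 3 = 84; next = 83
base 3: 83 = 3^(3 + 1) + 2; at 4: 4^(4 + 1) + 2 = 1026; next = 1025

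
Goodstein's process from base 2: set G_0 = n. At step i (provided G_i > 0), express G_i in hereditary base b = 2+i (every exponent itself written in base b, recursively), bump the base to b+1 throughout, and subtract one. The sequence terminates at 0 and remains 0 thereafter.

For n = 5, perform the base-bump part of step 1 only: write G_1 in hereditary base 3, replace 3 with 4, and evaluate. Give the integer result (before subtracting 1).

256

5 —HB2→ 2^2 + 1 —bump→ 3^3 + 1 = 28 —(−1)→ 27
27 —HB3→ 3^3 —bump→ 4^4 = 256 —(−1)→ 255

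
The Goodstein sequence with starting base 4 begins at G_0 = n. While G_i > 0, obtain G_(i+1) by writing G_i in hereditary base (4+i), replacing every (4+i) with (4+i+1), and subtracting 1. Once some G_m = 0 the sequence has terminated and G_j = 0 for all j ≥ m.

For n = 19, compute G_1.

27

[0] 19 ≡ 4^2 + 3 (base 4). Lift 5: 28. −1: 27.
[1] 27 ≡ 5^2 + 2 (base 5). Lift 6: 38. −1: 37.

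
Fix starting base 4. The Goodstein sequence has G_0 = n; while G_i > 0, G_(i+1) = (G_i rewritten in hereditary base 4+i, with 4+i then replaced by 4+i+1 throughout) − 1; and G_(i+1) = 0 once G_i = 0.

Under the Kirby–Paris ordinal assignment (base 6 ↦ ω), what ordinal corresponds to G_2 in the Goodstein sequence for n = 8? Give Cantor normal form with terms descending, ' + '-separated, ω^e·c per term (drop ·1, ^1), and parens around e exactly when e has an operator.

ω + 3

[0] 8 ≡ 2·4 (base 4). Lift 5: 10. −1: 9.
[1] 9 ≡ 5 + 4 (base 5). Lift 6: 10. −1: 9.
[2] 9 ≡ 6 + 3 (base 6). Lift 7: 10. −1: 9.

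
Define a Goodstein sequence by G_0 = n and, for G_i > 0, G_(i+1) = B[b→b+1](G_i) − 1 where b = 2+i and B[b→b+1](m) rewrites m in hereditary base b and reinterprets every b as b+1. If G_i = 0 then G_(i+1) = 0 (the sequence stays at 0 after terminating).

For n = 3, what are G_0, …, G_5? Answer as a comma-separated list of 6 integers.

i=0: 3 = 2 + 1 (b=2); 2→3: 3 + 1 = 4; 4−1 = 3
i=1: 3 = 3 (b=3); 3→4: 4 = 4; 4−1 = 3
i=2: 3 = 3 (b=4); 4→5: 3 = 3; 3−1 = 2
i=3: 2 = 2 (b=5); 5→6: 2 = 2; 2−1 = 1
i=4: 1 = 1 (b=6); 6→7: 1 = 1; 1−1 = 0

3, 3, 3, 2, 1, 0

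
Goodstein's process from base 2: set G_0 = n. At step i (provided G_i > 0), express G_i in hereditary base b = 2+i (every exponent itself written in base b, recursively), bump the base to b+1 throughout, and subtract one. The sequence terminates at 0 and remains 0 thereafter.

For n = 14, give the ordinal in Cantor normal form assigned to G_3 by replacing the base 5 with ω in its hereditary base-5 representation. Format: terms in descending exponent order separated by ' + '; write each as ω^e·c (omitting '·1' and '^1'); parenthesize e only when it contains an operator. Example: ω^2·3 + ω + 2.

ω^(ω + 1) + ω^ω

i=0: 14 = 2^(2 + 1) + 2^2 + 2 (b=2); 2→3: 3^(3 + 1) + 3^3 + 3 = 111; 111−1 = 110
i=1: 110 = 3^(3 + 1) + 3^3 + 2 (b=3); 3→4: 4^(4 + 1) + 4^4 + 2 = 1282; 1282−1 = 1281
i=2: 1281 = 4^(4 + 1) + 4^4 + 1 (b=4); 4→5: 5^(5 + 1) + 5^5 + 1 = 18751; 18751−1 = 18750
i=3: 18750 = 5^(5 + 1) + 5^5 (b=5); 5→6: 6^(6 + 1) + 6^6 = 326592; 326592−1 = 326591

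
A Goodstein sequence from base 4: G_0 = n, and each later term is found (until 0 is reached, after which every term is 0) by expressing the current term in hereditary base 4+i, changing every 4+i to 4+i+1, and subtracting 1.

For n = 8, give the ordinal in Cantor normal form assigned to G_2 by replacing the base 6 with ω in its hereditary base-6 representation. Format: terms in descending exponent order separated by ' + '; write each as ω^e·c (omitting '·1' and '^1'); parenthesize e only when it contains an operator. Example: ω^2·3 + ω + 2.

8 —HB4→ 2·4 —bump→ 2·5 = 10 —(−1)→ 9
9 —HB5→ 5 + 4 —bump→ 6 + 4 = 10 —(−1)→ 9

ω + 3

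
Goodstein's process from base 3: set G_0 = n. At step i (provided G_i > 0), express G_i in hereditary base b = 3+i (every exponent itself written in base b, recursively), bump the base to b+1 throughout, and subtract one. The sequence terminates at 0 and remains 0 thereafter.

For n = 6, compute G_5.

6 —HB3→ 2·3 —bump→ 2·4 = 8 —(−1)→ 7
7 —HB4→ 4 + 3 —bump→ 5 + 3 = 8 —(−1)→ 7
7 —HB5→ 5 + 2 —bump→ 6 + 2 = 8 —(−1)→ 7
7 —HB6→ 6 + 1 —bump→ 7 + 1 = 8 —(−1)→ 7
7 —HB7→ 7 —bump→ 8 = 8 —(−1)→ 7
7 —HB8→ 7 —bump→ 7 = 7 —(−1)→ 6

7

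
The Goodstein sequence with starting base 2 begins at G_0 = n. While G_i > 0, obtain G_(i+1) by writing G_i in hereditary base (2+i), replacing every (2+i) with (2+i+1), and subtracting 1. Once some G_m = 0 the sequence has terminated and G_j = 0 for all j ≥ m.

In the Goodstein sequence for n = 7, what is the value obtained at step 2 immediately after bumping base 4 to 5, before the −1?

3128

step 0: 7 = 2^2 + 2 + 1; sub 3 for 2: 3^3 + 3 + 1; = 31; G_1 = 31−1 = 30
step 1: 30 = 3^3 + 3; sub 4 for 3: 4^4 + 4; = 260; G_2 = 260−1 = 259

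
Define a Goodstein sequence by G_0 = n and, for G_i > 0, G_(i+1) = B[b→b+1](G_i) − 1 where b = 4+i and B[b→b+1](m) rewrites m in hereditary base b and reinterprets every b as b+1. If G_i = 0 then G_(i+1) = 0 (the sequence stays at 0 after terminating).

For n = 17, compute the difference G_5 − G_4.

4

step 0: 17 = 4^2 + 1; sub 5 for 4: 5^2 + 1; = 26; G_1 = 26−1 = 25
step 1: 25 = 5^2; sub 6 for 5: 6^2; = 36; G_2 = 36−1 = 35
step 2: 35 = 5·6 + 5; sub 7 for 6: 5·7 + 5; = 40; G_3 = 40−1 = 39
step 3: 39 = 5·7 + 4; sub 8 for 7: 5·8 + 4; = 44; G_4 = 44−1 = 43
step 4: 43 = 5·8 + 3; sub 9 for 8: 5·9 + 3; = 48; G_5 = 48−1 = 47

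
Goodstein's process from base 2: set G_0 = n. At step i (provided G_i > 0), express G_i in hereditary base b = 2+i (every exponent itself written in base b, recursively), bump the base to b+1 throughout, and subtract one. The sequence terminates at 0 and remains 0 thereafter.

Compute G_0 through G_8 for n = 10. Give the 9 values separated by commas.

10 —HB2→ 2^(2 + 1) + 2 —bump→ 3^(3 + 1) + 3 = 84 —(−1)→ 83
83 —HB3→ 3^(3 + 1) + 2 —bump→ 4^(4 + 1) + 2 = 1026 —(−1)→ 1025
1025 —HB4→ 4^(4 + 1) + 1 —bump→ 5^(5 + 1) + 1 = 15626 —(−1)→ 15625
15625 —HB5→ 5^(5 + 1) —bump→ 6^(6 + 1) = 279936 —(−1)→ 279935
279935 —HB6→ 5·6^6 + 5·6^5 + 5·6^4 + 5·6^3 + 5·6^2 + 5·6 + 5 —bump→ 5·7^7 + 5·7^5 + 5·7^4 + 5·7^3 + 5·7^2 + 5·7 + 5 = 4215755 —(−1)→ 4215754
4215754 —HB7→ 5·7^7 + 5·7^5 + 5·7^4 + 5·7^3 + 5·7^2 + 5·7 + 4 —bump→ 5·8^8 + 5·8^5 + 5·8^4 + 5·8^3 + 5·8^2 + 5·8 + 4 = 84073324 —(−1)→ 84073323
84073323 —HB8→ 5·8^8 + 5·8^5 + 5·8^4 + 5·8^3 + 5·8^2 + 5·8 + 3 —bump→ 5·9^9 + 5·9^5 + 5·9^4 + 5·9^3 + 5·9^2 + 5·9 + 3 = 1937434593 —(−1)→ 1937434592
1937434592 —HB9→ 5·9^9 + 5·9^5 + 5·9^4 + 5·9^3 + 5·9^2 + 5·9 + 2 —bump→ 5·10^10 + 5·10^5 + 5·10^4 + 5·10^3 + 5·10^2 + 5·10 + 2 = 50000555552 —(−1)→ 50000555551

10, 83, 1025, 15625, 279935, 4215754, 84073323, 1937434592, 50000555551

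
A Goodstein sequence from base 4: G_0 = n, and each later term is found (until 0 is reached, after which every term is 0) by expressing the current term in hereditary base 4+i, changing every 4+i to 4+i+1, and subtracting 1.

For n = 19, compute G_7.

81

(0) 19|_4 = 4^2 + 3 ↦ 5^2 + 3|_5 = 28 ⇒ 27
(1) 27|_5 = 5^2 + 2 ↦ 6^2 + 2|_6 = 38 ⇒ 37
(2) 37|_6 = 6^2 + 1 ↦ 7^2 + 1|_7 = 50 ⇒ 49
(3) 49|_7 = 7^2 ↦ 8^2|_8 = 64 ⇒ 63
(4) 63|_8 = 7·8 + 7 ↦ 7·9 + 7|_9 = 70 ⇒ 69
(5) 69|_9 = 7·9 + 6 ↦ 7·10 + 6|_10 = 76 ⇒ 75
(6) 75|_10 = 7·10 + 5 ↦ 7·11 + 5|_11 = 82 ⇒ 81
(7) 81|_11 = 7·11 + 4 ↦ 7·12 + 4|_12 = 88 ⇒ 87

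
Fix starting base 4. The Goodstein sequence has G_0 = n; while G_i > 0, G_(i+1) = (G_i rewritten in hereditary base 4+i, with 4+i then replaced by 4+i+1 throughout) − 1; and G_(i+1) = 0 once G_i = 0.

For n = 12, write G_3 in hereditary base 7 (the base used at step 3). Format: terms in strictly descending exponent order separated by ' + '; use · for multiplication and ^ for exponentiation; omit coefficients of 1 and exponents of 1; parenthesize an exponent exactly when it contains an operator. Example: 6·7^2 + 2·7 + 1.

2·7 + 2

G_0 = 12. HB_4(12) = 3·4. Bump = 15. G_1 = 14.
G_1 = 14. HB_5(14) = 2·5 + 4. Bump = 16. G_2 = 15.
G_2 = 15. HB_6(15) = 2·6 + 3. Bump = 17. G_3 = 16.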